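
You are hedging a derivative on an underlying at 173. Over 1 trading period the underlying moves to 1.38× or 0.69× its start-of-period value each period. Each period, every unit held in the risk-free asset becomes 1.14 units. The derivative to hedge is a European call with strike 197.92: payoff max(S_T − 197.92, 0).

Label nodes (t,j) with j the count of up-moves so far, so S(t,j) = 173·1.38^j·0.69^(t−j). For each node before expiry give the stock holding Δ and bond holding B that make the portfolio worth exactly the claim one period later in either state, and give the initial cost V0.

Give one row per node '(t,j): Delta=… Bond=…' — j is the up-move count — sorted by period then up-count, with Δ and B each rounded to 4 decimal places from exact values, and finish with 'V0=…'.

Risk-neutral probability p* = (R−d)/(u−d) = (1.14−0.69)/(1.38−0.69) = 0.6522.
Terminal payoffs: V(1,0)=0.0000, V(1,1)=40.8200
Node (0,0) S=173.0000: V=(p*·40.8200+(1−p*)·0.0000)/1.14=23.3524; Δ=(40.8200−0.0000)/(238.7400−119.3700)=0.3420; B=V−Δ·S=-35.8070
Self-financing check: at every node Δ·S+B equals the discounted successor values.

(0,0): Delta=0.3420 Bond=-35.8070
V0=23.3524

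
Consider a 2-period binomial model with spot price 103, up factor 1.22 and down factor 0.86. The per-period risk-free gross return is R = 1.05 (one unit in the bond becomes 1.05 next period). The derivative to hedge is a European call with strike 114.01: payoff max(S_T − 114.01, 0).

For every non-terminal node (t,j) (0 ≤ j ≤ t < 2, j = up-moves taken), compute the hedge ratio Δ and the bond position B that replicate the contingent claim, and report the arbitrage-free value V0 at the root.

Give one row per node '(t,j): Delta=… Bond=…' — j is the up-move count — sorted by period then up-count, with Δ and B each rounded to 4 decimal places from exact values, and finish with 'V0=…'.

Under the risk-neutral measure, an up-move has probability p* = (R−d)/(u−d) = 0.5278 and values discount at R = 1.05.
At expiry t=2: V(2,0)=0.0000, V(2,1)=0.0000, V(2,2)=39.2952
(1,0): S=88.5800. Δ = (V_up−V_dn)/(S_up−S_dn) = (0.0000−0.0000)/(108.0676−76.1788) = 0.0000. V = [p*·0.0000 + (1−p*)·0.0000]/1.05 = 0.0000. B = V − Δ·S = 0.0000.
(1,1): S=125.6600. Δ = (V_up−V_dn)/(S_up−S_dn) = (39.2952−0.0000)/(153.3052−108.0676) = 0.8686. V = [p*·39.2952 + (1−p*)·0.0000]/1.05 = 19.7516. B = V − Δ·S = -89.4018.
(0,0): S=103.0000. Δ = (V_up−V_dn)/(S_up−S_dn) = (19.7516−0.0000)/(125.6600−88.5800) = 0.5327. V = [p*·19.7516 + (1−p*)·0.0000]/1.05 = 9.9280. B = V − Δ·S = -44.9374.
Each (Δ,B) replicates both successor values, so the strategy is self-financing and V0 is arbitrage-free.

(0,0): Delta=0.5327 Bond=-44.9374
(1,0): Delta=0.0000 Bond=0.0000
(1,1): Delta=0.8686 Bond=-89.4018
V0=9.9280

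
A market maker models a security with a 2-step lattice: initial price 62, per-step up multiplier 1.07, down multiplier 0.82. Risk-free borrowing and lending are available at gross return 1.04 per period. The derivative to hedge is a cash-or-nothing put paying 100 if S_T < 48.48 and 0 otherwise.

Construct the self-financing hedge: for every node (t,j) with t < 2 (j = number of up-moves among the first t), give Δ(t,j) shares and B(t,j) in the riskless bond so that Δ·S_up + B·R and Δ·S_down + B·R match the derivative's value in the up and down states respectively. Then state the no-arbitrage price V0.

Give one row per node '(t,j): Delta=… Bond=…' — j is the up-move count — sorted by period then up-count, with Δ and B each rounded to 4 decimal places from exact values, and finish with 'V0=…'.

(0,0): Delta=-0.7444 Bond=47.4852
(1,0): Delta=-7.8678 Bond=411.5385
(1,1): Delta=0.0000 Bond=0.0000
V0=1.3314

Since d<R<u, set p* = (R−d)/(u−d) = 0.8800; price each node as the discounted p*-expectation of its children.
Terminal values V(2,·): V(2,0)=100.0000, V(2,1)=0.0000, V(2,2)=0.0000
  t=1,j=0: stock 50.8400 → up 54.3988 (V=0.0000), down 41.6888 (V=100.0000). Price 11.5385; hedge Δ=-7.8678, bond B=411.5385.
  t=1,j=1: stock 66.3400 → up 70.9838 (V=0.0000), down 54.3988 (V=0.0000). Price 0.0000; hedge Δ=0.0000, bond B=0.0000.
  t=0,j=0: stock 62.0000 → up 66.3400 (V=0.0000), down 50.8400 (V=11.5385). Price 1.3314; hedge Δ=-0.7444, bond B=47.4852.
The time-0 hedge costs 1.3314, which is the no-arbitrage price.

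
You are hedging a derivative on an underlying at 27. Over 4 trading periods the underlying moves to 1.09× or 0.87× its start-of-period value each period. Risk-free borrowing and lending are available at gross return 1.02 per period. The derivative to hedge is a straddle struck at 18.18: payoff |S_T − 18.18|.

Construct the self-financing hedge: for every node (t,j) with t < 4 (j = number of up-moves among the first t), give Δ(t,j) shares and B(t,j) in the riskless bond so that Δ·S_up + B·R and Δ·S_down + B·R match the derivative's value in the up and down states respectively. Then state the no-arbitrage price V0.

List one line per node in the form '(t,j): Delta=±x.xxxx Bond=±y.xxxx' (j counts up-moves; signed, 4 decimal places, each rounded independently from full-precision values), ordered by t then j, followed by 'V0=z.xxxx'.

Under the risk-neutral measure, an up-move has probability p* = (R−d)/(u−d) = 0.6818 and values discount at R = 1.02.
Terminal payoffs: V(4,0)=2.7118, V(4,1)=1.1997, V(4,2)=6.1004, V(4,3)=12.2402, V(4,4)=19.9327
Node (3,0) S=17.7796: V=(p*·1.1997+(1−p*)·2.7118)/1.02=1.6479; Δ=(1.1997−2.7118)/(19.3797−15.4682)=-0.3866; B=V−Δ·S=8.5207
Node (3,1) S=22.2756: V=(p*·6.1004+(1−p*)·1.1997)/1.02=4.4520; Δ=(6.1004−1.1997)/(24.2804−19.3797)=1.0000; B=V−Δ·S=-17.8235
Node (3,2) S=27.9085: V=(p*·12.2402+(1−p*)·6.1004)/1.02=10.0849; Δ=(12.2402−6.1004)/(30.4202−24.2804)=1.0000; B=V−Δ·S=-17.8235
Node (3,3) S=34.9658: V=(p*·19.9327+(1−p*)·12.2402)/1.02=17.1423; Δ=(19.9327−12.2402)/(38.1127−30.4202)=1.0000; B=V−Δ·S=-17.8235
Node (2,0) S=20.4363: V=(p*·4.4520+(1−p*)·1.6479)/1.02=3.4900; Δ=(4.4520−1.6479)/(22.2756−17.7796)=0.6237; B=V−Δ·S=-9.2561
Node (2,1) S=25.6041: V=(p*·10.0849+(1−p*)·4.4520)/1.02=8.1301; Δ=(10.0849−4.4520)/(27.9085−22.2756)=1.0000; B=V−Δ·S=-17.4740
Node (2,2) S=32.0787: V=(p*·17.1423+(1−p*)·10.0849)/1.02=14.6047; Δ=(17.1423−10.0849)/(34.9658−27.9085)=1.0000; B=V−Δ·S=-17.4740
Node (1,0) S=23.4900: V=(p*·8.1301+(1−p*)·3.4900)/1.02=6.5232; Δ=(8.1301−3.4900)/(25.6041−20.4363)=0.8979; B=V−Δ·S=-14.5679
Node (1,1) S=29.4300: V=(p*·14.6047+(1−p*)·8.1301)/1.02=12.2986; Δ=(14.6047−8.1301)/(32.0787−25.6041)=1.0000; B=V−Δ·S=-17.1314
Node (0,0) S=27.0000: V=(p*·12.2986+(1−p*)·6.5232)/1.02=10.2558; Δ=(12.2986−6.5232)/(29.4300−23.4900)=0.9723; B=V−Δ·S=-15.9958
The time-0 hedge costs 10.2558, which is the no-arbitrage price.

(0,0): Delta=0.9723 Bond=-15.9958
(1,0): Delta=0.8979 Bond=-14.5679
(1,1): Delta=1.0000 Bond=-17.1314
(2,0): Delta=0.6237 Bond=-9.2561
(2,1): Delta=1.0000 Bond=-17.4740
(2,2): Delta=1.0000 Bond=-17.4740
(3,0): Delta=-0.3866 Bond=8.5207
(3,1): Delta=1.0000 Bond=-17.8235
(3,2): Delta=1.0000 Bond=-17.8235
(3,3): Delta=1.0000 Bond=-17.8235
V0=10.2558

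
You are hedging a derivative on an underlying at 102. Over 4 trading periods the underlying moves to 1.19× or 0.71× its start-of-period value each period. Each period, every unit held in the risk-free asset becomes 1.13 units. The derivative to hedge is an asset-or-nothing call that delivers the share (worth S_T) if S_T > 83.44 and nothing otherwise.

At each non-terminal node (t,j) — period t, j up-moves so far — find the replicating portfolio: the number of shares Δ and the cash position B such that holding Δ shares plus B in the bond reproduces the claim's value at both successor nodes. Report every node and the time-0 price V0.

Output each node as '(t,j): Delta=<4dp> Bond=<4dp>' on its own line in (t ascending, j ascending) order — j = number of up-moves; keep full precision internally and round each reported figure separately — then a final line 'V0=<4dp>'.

(0,0): Delta=1.2784 Bond=-31.7870
(1,0): Delta=2.1050 Bond=-95.7850
(1,1): Delta=1.2079 Bond=-27.3671
(2,0): Delta=0.0000 Bond=0.0000
(2,1): Delta=2.2845 Bond=-123.6994
(2,2): Delta=1.1162 Bond=-17.6713
(3,0): Delta=0.0000 Bond=0.0000
(3,1): Delta=0.0000 Bond=0.0000
(3,2): Delta=2.4792 Bond=-159.7490
(3,3): Delta=1.0000 Bond=0.0000
V0=98.6086

No-arbitrage ⇒ martingale measure with p* = (R−d)/(u−d) = 0.8750.
Terminal payoffs: V(4,0)=0.0000, V(4,1)=0.0000, V(4,2)=0.0000, V(4,3)=122.0392, V(4,4)=204.5446
  t=3,j=0: stock 36.5069 → up 43.4432 (V=0.0000), down 25.9199 (V=0.0000). Price 0.0000; hedge Δ=0.0000, bond B=0.0000.
  t=3,j=1: stock 61.1877 → up 72.8133 (V=0.0000), down 43.4432 (V=0.0000). Price 0.0000; hedge Δ=0.0000, bond B=0.0000.
  t=3,j=2: stock 102.5540 → up 122.0392 (V=122.0392), down 72.8133 (V=0.0000). Price 94.4994; hedge Δ=2.4792, bond B=-159.7490.
  t=3,j=3: stock 171.8862 → up 204.5446 (V=204.5446), down 122.0392 (V=122.0392). Price 171.8862; hedge Δ=1.0000, bond B=0.0000.
  t=2,j=0: stock 51.4182 → up 61.1877 (V=0.0000), down 36.5069 (V=0.0000). Price 0.0000; hedge Δ=0.0000, bond B=0.0000.
  t=2,j=1: stock 86.1798 → up 102.5540 (V=94.4994), down 61.1877 (V=0.0000). Price 73.1743; hedge Δ=2.2845, bond B=-123.6994.
  t=2,j=2: stock 144.4422 → up 171.8862 (V=171.8862), down 102.5540 (V=94.4994). Price 143.5512; hedge Δ=1.1162, bond B=-17.6713.
  t=1,j=0: stock 72.4200 → up 86.1798 (V=73.1743), down 51.4182 (V=0.0000). Price 56.6615; hedge Δ=2.1050, bond B=-95.7850.
  t=1,j=1: stock 121.3800 → up 144.4422 (V=143.5512), down 86.1798 (V=73.1743). Price 119.2514; hedge Δ=1.2079, bond B=-27.3671.
  t=0,j=0: stock 102.0000 → up 121.3800 (V=119.2514), down 72.4200 (V=56.6615). Price 98.6086; hedge Δ=1.2784, bond B=-31.7870.
The time-0 hedge costs 98.6086, which is the no-arbitrage price.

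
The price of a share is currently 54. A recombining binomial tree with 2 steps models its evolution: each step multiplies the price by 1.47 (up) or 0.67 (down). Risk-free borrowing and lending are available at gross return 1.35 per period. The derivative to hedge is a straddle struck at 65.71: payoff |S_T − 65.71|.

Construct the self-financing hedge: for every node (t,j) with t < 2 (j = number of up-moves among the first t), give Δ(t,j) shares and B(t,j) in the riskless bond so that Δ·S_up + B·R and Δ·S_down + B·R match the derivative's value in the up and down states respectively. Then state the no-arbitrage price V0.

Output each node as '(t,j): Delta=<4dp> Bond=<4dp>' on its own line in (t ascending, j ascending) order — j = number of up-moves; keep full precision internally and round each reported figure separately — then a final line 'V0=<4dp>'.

(0,0): Delta=0.4860 Bond=-3.7700
(1,0): Delta=-1.0000 Bond=48.6741
(1,1): Delta=0.6055 Bond=-14.5772
V0=22.4741

Risk-neutral probability p* = (R−d)/(u−d) = (1.35−0.67)/(1.47−0.67) = 0.8500.
At expiry t=2: V(2,0)=41.4694, V(2,1)=12.5254, V(2,2)=50.9786
Node (1,0) S=36.1800: V=(p*·12.5254+(1−p*)·41.4694)/1.35=12.4941; Δ=(12.5254−41.4694)/(53.1846−24.2406)=-1.0000; B=V−Δ·S=48.6741
Node (1,1) S=79.3800: V=(p*·50.9786+(1−p*)·12.5254)/1.35=33.4893; Δ=(50.9786−12.5254)/(116.6886−53.1846)=0.6055; B=V−Δ·S=-14.5772
Node (0,0) S=54.0000: V=(p*·33.4893+(1−p*)·12.4941)/1.35=22.4741; Δ=(33.4893−12.4941)/(79.3800−36.1800)=0.4860; B=V−Δ·S=-3.7700
Each (Δ,B) replicates both successor values, so the strategy is self-financing and V0 is arbitrage-free.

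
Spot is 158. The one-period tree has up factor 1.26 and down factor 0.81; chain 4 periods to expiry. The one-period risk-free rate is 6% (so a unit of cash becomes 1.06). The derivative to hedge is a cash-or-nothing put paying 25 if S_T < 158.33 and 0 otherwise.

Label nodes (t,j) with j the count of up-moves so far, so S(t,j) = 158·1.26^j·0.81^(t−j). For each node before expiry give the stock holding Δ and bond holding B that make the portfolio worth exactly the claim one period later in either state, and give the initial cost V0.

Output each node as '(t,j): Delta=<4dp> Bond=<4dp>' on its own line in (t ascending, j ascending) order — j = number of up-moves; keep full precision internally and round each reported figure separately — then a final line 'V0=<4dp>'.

Since d<R<u, set p* = (R−d)/(u−d) = 0.5556; price each node as the discounted p*-expectation of its children.
Terminal values V(4,·): V(4,0)=25.0000, V(4,1)=25.0000, V(4,2)=0.0000, V(4,3)=0.0000, V(4,4)=0.0000
Node (3,0) S=83.9677: V=(p*·25.0000+(1−p*)·25.0000)/1.06=23.5849; Δ=(25.0000−25.0000)/(105.7993−68.0138)=0.0000; B=V−Δ·S=23.5849
Node (3,1) S=130.6164: V=(p*·0.0000+(1−p*)·25.0000)/1.06=10.4822; Δ=(0.0000−25.0000)/(164.5766−105.7993)=-0.4253; B=V−Δ·S=66.0377
Node (3,2) S=203.1810: V=(p*·0.0000+(1−p*)·0.0000)/1.06=0.0000; Δ=(0.0000−0.0000)/(256.0081−164.5766)=0.0000; B=V−Δ·S=0.0000
Node (3,3) S=316.0594: V=(p*·0.0000+(1−p*)·0.0000)/1.06=0.0000; Δ=(0.0000−0.0000)/(398.2349−256.0081)=0.0000; B=V−Δ·S=0.0000
Node (2,0) S=103.6638: V=(p*·10.4822+(1−p*)·23.5849)/1.06=15.3827; Δ=(10.4822−23.5849)/(130.6164−83.9677)=-0.2809; B=V−Δ·S=44.4998
Node (2,1) S=161.2548: V=(p*·0.0000+(1−p*)·10.4822)/1.06=4.3950; Δ=(0.0000−10.4822)/(203.1810−130.6164)=-0.1445; B=V−Δ·S=27.6888
Node (2,2) S=250.8408: V=(p*·0.0000+(1−p*)·0.0000)/1.06=0.0000; Δ=(0.0000−0.0000)/(316.0594−203.1810)=0.0000; B=V−Δ·S=0.0000
Node (1,0) S=127.9800: V=(p*·4.3950+(1−p*)·15.3827)/1.06=8.7532; Δ=(4.3950−15.3827)/(161.2548−103.6638)=-0.1908; B=V−Δ·S=33.1701
Node (1,1) S=199.0800: V=(p*·0.0000+(1−p*)·4.3950)/1.06=1.8428; Δ=(0.0000−4.3950)/(250.8408−161.2548)=-0.0491; B=V−Δ·S=11.6096
Node (0,0) S=158.0000: V=(p*·1.8428+(1−p*)·8.7532)/1.06=4.6359; Δ=(1.8428−8.7532)/(199.0800−127.9800)=-0.0972; B=V−Δ·S=19.9925
Check: Δ(0,0)·S0 + B(0,0) = 4.6359 = V0.

(0,0): Delta=-0.0972 Bond=19.9925
(1,0): Delta=-0.1908 Bond=33.1701
(1,1): Delta=-0.0491 Bond=11.6096
(2,0): Delta=-0.2809 Bond=44.4998
(2,1): Delta=-0.1445 Bond=27.6888
(2,2): Delta=0.0000 Bond=0.0000
(3,0): Delta=0.0000 Bond=23.5849
(3,1): Delta=-0.4253 Bond=66.0377
(3,2): Delta=0.0000 Bond=0.0000
(3,3): Delta=0.0000 Bond=0.0000
V0=4.6359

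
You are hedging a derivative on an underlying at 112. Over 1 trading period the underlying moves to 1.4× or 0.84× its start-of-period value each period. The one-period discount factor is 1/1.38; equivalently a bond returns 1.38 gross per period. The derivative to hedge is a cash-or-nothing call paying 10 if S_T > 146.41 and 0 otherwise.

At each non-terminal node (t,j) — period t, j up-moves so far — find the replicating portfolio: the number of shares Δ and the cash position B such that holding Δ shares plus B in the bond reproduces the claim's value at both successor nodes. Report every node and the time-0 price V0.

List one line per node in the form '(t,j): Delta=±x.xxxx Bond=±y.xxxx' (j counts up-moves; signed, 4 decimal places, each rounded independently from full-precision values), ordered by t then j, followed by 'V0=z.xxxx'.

Since d<R<u, set p* = (R−d)/(u−d) = 0.9643; price each node as the discounted p*-expectation of its children.
Terminal payoffs: V(1,0)=0.0000, V(1,1)=10.0000
(0,0): S=112.0000. Δ = (V_up−V_dn)/(S_up−S_dn) = (10.0000−0.0000)/(156.8000−94.0800) = 0.1594. V = [p*·10.0000 + (1−p*)·0.0000]/1.38 = 6.9876. B = V − Δ·S = -10.8696.
Root portfolio cost Δ·112+B reproduces V0=6.9876.

(0,0): Delta=0.1594 Bond=-10.8696
V0=6.9876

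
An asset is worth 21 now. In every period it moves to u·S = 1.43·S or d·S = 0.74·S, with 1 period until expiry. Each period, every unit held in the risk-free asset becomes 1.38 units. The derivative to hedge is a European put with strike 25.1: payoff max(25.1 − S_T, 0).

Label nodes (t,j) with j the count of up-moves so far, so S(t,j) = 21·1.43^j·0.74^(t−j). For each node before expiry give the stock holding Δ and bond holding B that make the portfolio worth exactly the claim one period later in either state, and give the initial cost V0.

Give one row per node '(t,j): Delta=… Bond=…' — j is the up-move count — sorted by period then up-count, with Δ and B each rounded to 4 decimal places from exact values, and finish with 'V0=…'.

(0,0): Delta=-0.6598 Bond=14.3571
V0=0.5020

No-arbitrage ⇒ martingale measure with p* = (R−d)/(u−d) = 0.9275.
Terminal values V(1,·): V(1,0)=9.5600, V(1,1)=0.0000
(0,0): S=21.0000. Δ = (V_up−V_dn)/(S_up−S_dn) = (0.0000−9.5600)/(30.0300−15.5400) = -0.6598. V = [p*·0.0000 + (1−p*)·9.5600]/1.38 = 0.5020. B = V − Δ·S = 14.3571.
Check: Δ(0,0)·S0 + B(0,0) = 0.5020 = V0.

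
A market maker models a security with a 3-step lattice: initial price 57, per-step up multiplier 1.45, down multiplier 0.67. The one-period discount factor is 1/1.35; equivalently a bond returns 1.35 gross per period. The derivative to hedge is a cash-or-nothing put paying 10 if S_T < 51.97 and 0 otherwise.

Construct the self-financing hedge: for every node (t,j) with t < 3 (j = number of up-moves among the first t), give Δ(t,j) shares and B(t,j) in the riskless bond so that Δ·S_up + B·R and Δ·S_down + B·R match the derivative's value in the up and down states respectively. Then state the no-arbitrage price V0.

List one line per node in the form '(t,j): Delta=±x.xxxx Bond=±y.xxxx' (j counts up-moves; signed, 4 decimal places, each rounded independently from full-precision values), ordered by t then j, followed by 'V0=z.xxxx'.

(0,0): Delta=-0.0276 Bond=1.7558
(1,0): Delta=-0.2168 Bond=9.5959
(1,1): Delta=-0.0147 Bond=1.3077
(2,0): Delta=0.0000 Bond=7.4074
(2,1): Delta=-0.2315 Bond=13.7702
(2,2): Delta=0.0000 Bond=0.0000
V0=0.1833

No-arbitrage ⇒ martingale measure with p* = (R−d)/(u−d) = 0.8718.
Payoff layer (t=3): V(3,0)=10.0000, V(3,1)=10.0000, V(3,2)=0.0000, V(3,3)=0.0000
Node (2,0) S=25.5873: V=(p*·10.0000+(1−p*)·10.0000)/1.35=7.4074; Δ=(10.0000−10.0000)/(37.1016−17.1435)=0.0000; B=V−Δ·S=7.4074
Node (2,1) S=55.3755: V=(p*·0.0000+(1−p*)·10.0000)/1.35=0.9497; Δ=(0.0000−10.0000)/(80.2945−37.1016)=-0.2315; B=V−Δ·S=13.7702
Node (2,2) S=119.8425: V=(p*·0.0000+(1−p*)·0.0000)/1.35=0.0000; Δ=(0.0000−0.0000)/(173.7716−80.2945)=0.0000; B=V−Δ·S=0.0000
Node (1,0) S=38.1900: V=(p*·0.9497+(1−p*)·7.4074)/1.35=1.3167; Δ=(0.9497−7.4074)/(55.3755−25.5873)=-0.2168; B=V−Δ·S=9.5959
Node (1,1) S=82.6500: V=(p*·0.0000+(1−p*)·0.9497)/1.35=0.0902; Δ=(0.0000−0.9497)/(119.8425−55.3755)=-0.0147; B=V−Δ·S=1.3077
Node (0,0) S=57.0000: V=(p*·0.0902+(1−p*)·1.3167)/1.35=0.1833; Δ=(0.0902−1.3167)/(82.6500−38.1900)=-0.0276; B=V−Δ·S=1.7558
Self-financing check: at every node Δ·S+B equals the discounted successor values.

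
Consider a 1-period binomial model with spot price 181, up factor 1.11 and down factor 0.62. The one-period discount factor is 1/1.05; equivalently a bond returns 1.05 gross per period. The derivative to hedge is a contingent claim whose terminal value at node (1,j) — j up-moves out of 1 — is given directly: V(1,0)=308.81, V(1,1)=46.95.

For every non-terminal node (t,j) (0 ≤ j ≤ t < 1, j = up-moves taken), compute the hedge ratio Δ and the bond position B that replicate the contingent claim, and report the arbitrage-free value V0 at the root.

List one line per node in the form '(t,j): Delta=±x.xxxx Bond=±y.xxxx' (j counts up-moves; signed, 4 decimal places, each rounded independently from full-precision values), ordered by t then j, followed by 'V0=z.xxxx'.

(0,0): Delta=-2.9525 Bond=609.6601
V0=75.2519

Since d<R<u, set p* = (R−d)/(u−d) = 0.8776; price each node as the discounted p*-expectation of its children.
Terminal payoffs: V(1,0)=308.8100, V(1,1)=46.9500
  t=0,j=0: stock 181.0000 → up 200.9100 (V=46.9500), down 112.2200 (V=308.8100). Price 75.2519; hedge Δ=-2.9525, bond B=609.6601.
Each (Δ,B) replicates both successor values, so the strategy is self-financing and V0 is arbitrage-free.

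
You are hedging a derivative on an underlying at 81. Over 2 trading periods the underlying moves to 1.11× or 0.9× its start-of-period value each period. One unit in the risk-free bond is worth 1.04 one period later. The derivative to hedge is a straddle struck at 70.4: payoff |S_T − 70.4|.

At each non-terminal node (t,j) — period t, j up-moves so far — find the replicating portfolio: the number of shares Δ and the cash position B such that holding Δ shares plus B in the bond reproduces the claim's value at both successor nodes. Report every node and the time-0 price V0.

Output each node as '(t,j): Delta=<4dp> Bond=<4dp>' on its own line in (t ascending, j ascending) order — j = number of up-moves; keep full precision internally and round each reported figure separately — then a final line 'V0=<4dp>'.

Risk-neutral probability p* = (R−d)/(u−d) = (1.04−0.9)/(1.11−0.9) = 0.6667.
Terminal payoffs: V(2,0)=4.7900, V(2,1)=10.5190, V(2,2)=29.4001
(1,0): S=72.9000. Δ = (V_up−V_dn)/(S_up−S_dn) = (10.5190−4.7900)/(80.9190−65.6100) = 0.3742. V = [p*·10.5190 + (1−p*)·4.7900]/1.04 = 8.2782. B = V − Δ·S = -19.0027.
(1,1): S=89.9100. Δ = (V_up−V_dn)/(S_up−S_dn) = (29.4001−10.5190)/(99.8001−80.9190) = 1.0000. V = [p*·29.4001 + (1−p*)·10.5190]/1.04 = 22.2177. B = V − Δ·S = -67.6923.
(0,0): S=81.0000. Δ = (V_up−V_dn)/(S_up−S_dn) = (22.2177−8.2782)/(89.9100−72.9000) = 0.8195. V = [p*·22.2177 + (1−p*)·8.2782]/1.04 = 16.8954. B = V − Δ·S = -49.4831.
Each (Δ,B) replicates both successor values, so the strategy is self-financing and V0 is arbitrage-free.

(0,0): Delta=0.8195 Bond=-49.4831
(1,0): Delta=0.3742 Bond=-19.0027
(1,1): Delta=1.0000 Bond=-67.6923
V0=16.8954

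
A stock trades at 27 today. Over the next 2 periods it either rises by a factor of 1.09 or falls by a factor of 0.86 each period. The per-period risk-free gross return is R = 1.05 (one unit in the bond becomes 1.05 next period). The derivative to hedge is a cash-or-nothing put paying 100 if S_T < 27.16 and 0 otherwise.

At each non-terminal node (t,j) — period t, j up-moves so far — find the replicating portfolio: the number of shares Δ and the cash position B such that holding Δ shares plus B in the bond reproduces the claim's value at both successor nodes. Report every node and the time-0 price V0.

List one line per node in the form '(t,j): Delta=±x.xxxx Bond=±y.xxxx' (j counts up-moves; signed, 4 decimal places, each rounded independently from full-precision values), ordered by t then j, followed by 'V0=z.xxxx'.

(0,0): Delta=-12.6691 Bond=370.8705
(1,0): Delta=0.0000 Bond=95.2381
(1,1): Delta=-14.7734 Bond=451.3458
V0=28.8055

Under the risk-neutral measure, an up-move has probability p* = (R−d)/(u−d) = 0.8261 and values discount at R = 1.05.
At expiry t=2: V(2,0)=100.0000, V(2,1)=100.0000, V(2,2)=0.0000
  t=1,j=0: stock 23.2200 → up 25.3098 (V=100.0000), down 19.9692 (V=100.0000). Price 95.2381; hedge Δ=0.0000, bond B=95.2381.
  t=1,j=1: stock 29.4300 → up 32.0787 (V=0.0000), down 25.3098 (V=100.0000). Price 16.5631; hedge Δ=-14.7734, bond B=451.3458.
  t=0,j=0: stock 27.0000 → up 29.4300 (V=16.5631), down 23.2200 (V=95.2381). Price 28.8055; hedge Δ=-12.6691, bond B=370.8705.
The time-0 hedge costs 28.8055, which is the no-arbitrage price.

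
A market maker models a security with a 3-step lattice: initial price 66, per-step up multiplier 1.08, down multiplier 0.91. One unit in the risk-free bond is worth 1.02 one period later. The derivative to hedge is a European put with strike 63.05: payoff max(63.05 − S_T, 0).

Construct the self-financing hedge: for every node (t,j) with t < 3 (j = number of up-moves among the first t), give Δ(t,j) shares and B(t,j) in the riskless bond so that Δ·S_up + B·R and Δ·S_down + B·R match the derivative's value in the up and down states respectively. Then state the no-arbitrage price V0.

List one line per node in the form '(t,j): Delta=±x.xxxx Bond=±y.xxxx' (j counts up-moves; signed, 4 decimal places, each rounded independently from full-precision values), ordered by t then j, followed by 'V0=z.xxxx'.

Under the risk-neutral measure, an up-move has probability p* = (R−d)/(u−d) = 0.6471 and values discount at R = 1.02.
Terminal values V(3,·): V(3,0)=13.3143, V(3,1)=4.0230, V(3,2)=0.0000, V(3,3)=0.0000
Node (2,0) S=54.6546: V=(p*·4.0230+(1−p*)·13.3143)/1.02=7.1591; Δ=(4.0230−13.3143)/(59.0270−49.7357)=-1.0000; B=V−Δ·S=61.8137
Node (2,1) S=64.8648: V=(p*·0.0000+(1−p*)·4.0230)/1.02=1.3921; Δ=(0.0000−4.0230)/(70.0540−59.0270)=-0.3648; B=V−Δ·S=25.0569
Node (2,2) S=76.9824: V=(p*·0.0000+(1−p*)·0.0000)/1.02=0.0000; Δ=(0.0000−0.0000)/(83.1410−70.0540)=0.0000; B=V−Δ·S=0.0000
Node (1,0) S=60.0600: V=(p*·1.3921+(1−p*)·7.1591)/1.02=3.3603; Δ=(1.3921−7.1591)/(64.8648−54.6546)=-0.5648; B=V−Δ·S=37.2842
Node (1,1) S=71.2800: V=(p*·0.0000+(1−p*)·1.3921)/1.02=0.4817; Δ=(0.0000−1.3921)/(76.9824−64.8648)=-0.1149; B=V−Δ·S=8.6702
Node (0,0) S=66.0000: V=(p*·0.4817+(1−p*)·3.3603)/1.02=1.4683; Δ=(0.4817−3.3603)/(71.2800−60.0600)=-0.2566; B=V−Δ·S=18.4013
Each (Δ,B) replicates both successor values, so the strategy is self-financing and V0 is arbitrage-free.

(0,0): Delta=-0.2566 Bond=18.4013
(1,0): Delta=-0.5648 Bond=37.2842
(1,1): Delta=-0.1149 Bond=8.6702
(2,0): Delta=-1.0000 Bond=61.8137
(2,1): Delta=-0.3648 Bond=25.0569
(2,2): Delta=0.0000 Bond=0.0000
V0=1.4683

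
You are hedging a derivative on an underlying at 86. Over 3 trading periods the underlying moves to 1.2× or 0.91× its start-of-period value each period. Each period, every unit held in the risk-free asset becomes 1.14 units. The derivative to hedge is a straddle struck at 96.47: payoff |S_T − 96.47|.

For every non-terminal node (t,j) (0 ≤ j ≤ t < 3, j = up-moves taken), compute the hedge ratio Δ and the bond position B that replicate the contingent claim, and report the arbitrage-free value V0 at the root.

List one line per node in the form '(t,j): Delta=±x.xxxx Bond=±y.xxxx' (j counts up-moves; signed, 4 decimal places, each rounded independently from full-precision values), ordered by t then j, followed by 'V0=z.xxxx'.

Under the risk-neutral measure, an up-move has probability p* = (R−d)/(u−d) = 0.7931 and values discount at R = 1.14.
Payoff layer (t=3): V(3,0)=31.6629, V(3,1)=11.0101, V(3,2)=16.2244, V(3,3)=52.1380
  t=2,j=0: stock 71.2166 → up 85.4599 (V=11.0101), down 64.8071 (V=31.6629). Price 13.4062; hedge Δ=-1.0000, bond B=84.6228.
  t=2,j=1: stock 93.9120 → up 112.6944 (V=16.2244), down 85.4599 (V=11.0101). Price 13.2856; hedge Δ=0.1915, bond B=-4.6948.
  t=2,j=2: stock 123.8400 → up 148.6080 (V=52.1380), down 112.6944 (V=16.2244). Price 39.2172; hedge Δ=1.0000, bond B=-84.6228.
  t=1,j=0: stock 78.2600 → up 93.9120 (V=13.2856), down 71.2166 (V=13.4062). Price 11.6759; hedge Δ=-0.0053, bond B=12.0918.
  t=1,j=1: stock 103.2000 → up 123.8400 (V=39.2172), down 93.9120 (V=13.2856). Price 29.6948; hedge Δ=0.8665, bond B=-59.7245.
  t=0,j=0: stock 86.0000 → up 103.2000 (V=29.6948), down 78.2600 (V=11.6759). Price 22.7778; hedge Δ=0.7225, bond B=-39.3561.
The time-0 hedge costs 22.7778, which is the no-arbitrage price.

(0,0): Delta=0.7225 Bond=-39.3561
(1,0): Delta=-0.0053 Bond=12.0918
(1,1): Delta=0.8665 Bond=-59.7245
(2,0): Delta=-1.0000 Bond=84.6228
(2,1): Delta=0.1915 Bond=-4.6948
(2,2): Delta=1.0000 Bond=-84.6228
V0=22.7778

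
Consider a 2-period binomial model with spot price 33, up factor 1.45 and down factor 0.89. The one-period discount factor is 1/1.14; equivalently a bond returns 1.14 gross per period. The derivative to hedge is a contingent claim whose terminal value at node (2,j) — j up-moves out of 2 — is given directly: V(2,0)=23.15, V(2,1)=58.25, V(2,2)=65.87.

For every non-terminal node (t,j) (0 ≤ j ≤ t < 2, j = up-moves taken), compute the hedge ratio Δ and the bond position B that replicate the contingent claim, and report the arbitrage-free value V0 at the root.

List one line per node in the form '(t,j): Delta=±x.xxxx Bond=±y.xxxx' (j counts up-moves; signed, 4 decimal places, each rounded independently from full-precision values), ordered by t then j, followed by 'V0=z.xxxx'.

Under the risk-neutral measure, an up-move has probability p* = (R−d)/(u−d) = 0.4464 and values discount at R = 1.14.
Terminal values V(2,·): V(2,0)=23.1500, V(2,1)=58.2500, V(2,2)=65.8700
Node (1,0) S=29.3700: V=(p*·58.2500+(1−p*)·23.1500)/1.14=34.0523; Δ=(58.2500−23.1500)/(42.5865−26.1393)=2.1341; B=V−Δ·S=-28.6263
Node (1,1) S=47.8500: V=(p*·65.8700+(1−p*)·58.2500)/1.14=54.0805; Δ=(65.8700−58.2500)/(69.3825−42.5865)=0.2844; B=V−Δ·S=40.4734
Node (0,0) S=33.0000: V=(p*·54.0805+(1−p*)·34.0523)/1.14=37.7136; Δ=(54.0805−34.0523)/(47.8500−29.3700)=1.0838; B=V−Δ·S=1.9489
Root portfolio cost Δ·33+B reproduces V0=37.7136.

(0,0): Delta=1.0838 Bond=1.9489
(1,0): Delta=2.1341 Bond=-28.6263
(1,1): Delta=0.2844 Bond=40.4734
V0=37.7136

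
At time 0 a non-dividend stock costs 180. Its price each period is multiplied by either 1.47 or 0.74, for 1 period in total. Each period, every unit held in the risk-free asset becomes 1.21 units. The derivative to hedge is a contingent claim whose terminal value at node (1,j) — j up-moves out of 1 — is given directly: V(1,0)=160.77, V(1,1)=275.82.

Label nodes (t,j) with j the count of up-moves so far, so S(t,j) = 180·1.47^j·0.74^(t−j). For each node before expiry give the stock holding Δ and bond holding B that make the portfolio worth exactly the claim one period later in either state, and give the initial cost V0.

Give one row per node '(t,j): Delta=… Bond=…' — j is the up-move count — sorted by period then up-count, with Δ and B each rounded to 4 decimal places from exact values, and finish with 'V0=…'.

Under the risk-neutral measure, an up-move has probability p* = (R−d)/(u−d) = 0.6438 and values discount at R = 1.21.
Payoff layer (t=1): V(1,0)=160.7700, V(1,1)=275.8200
Node (0,0) S=180.0000: V=(p*·275.8200+(1−p*)·160.7700)/1.21=194.0854; Δ=(275.8200−160.7700)/(264.6000−133.2000)=0.8756; B=V−Δ·S=36.4826
Self-financing check: at every node Δ·S+B equals the discounted successor values.

(0,0): Delta=0.8756 Bond=36.4826
V0=194.0854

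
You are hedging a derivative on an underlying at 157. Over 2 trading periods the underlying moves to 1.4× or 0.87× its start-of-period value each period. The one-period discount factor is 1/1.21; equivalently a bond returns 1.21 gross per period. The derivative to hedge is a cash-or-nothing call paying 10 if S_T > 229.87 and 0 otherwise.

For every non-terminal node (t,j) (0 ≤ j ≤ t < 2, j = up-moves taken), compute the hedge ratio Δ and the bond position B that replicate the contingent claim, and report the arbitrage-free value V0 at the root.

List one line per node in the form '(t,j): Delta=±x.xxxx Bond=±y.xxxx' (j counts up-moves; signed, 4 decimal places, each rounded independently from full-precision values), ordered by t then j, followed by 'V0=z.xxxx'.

(0,0): Delta=0.0637 Bond=-7.1924
(1,0): Delta=0.0000 Bond=0.0000
(1,1): Delta=0.0858 Bond=-13.5662
V0=2.8108

No-arbitrage ⇒ martingale measure with p* = (R−d)/(u−d) = 0.6415.
Terminal payoffs: V(2,0)=0.0000, V(2,1)=0.0000, V(2,2)=10.0000
Node (1,0) S=136.5900: V=(p*·0.0000+(1−p*)·0.0000)/1.21=0.0000; Δ=(0.0000−0.0000)/(191.2260−118.8333)=0.0000; B=V−Δ·S=0.0000
Node (1,1) S=219.8000: V=(p*·10.0000+(1−p*)·0.0000)/1.21=5.3017; Δ=(10.0000−0.0000)/(307.7200−191.2260)=0.0858; B=V−Δ·S=-13.5662
Node (0,0) S=157.0000: V=(p*·5.3017+(1−p*)·0.0000)/1.21=2.8108; Δ=(5.3017−0.0000)/(219.8000−136.5900)=0.0637; B=V−Δ·S=-7.1924
The time-0 hedge costs 2.8108, which is the no-arbitrage price.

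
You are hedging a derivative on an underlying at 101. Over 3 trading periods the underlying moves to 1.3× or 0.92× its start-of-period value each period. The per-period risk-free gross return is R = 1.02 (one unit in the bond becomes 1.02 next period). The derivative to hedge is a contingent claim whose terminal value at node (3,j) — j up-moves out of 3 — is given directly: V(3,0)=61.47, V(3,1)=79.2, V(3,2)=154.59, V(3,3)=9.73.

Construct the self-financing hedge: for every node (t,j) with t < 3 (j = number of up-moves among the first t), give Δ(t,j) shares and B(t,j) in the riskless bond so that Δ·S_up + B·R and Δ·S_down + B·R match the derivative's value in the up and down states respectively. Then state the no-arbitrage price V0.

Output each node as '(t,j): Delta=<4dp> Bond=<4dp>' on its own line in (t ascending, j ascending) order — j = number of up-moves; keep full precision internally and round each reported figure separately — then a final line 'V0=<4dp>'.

The replicating-portfolio and risk-neutral prices coincide; use p* = (1.02−0.92)/(1.3−0.92) = 0.2632 for the latter.
Payoff layer (t=3): V(3,0)=61.4700, V(3,1)=79.2000, V(3,2)=154.5900, V(3,3)=9.7300
Node (2,0) S=85.4864: V=(p*·79.2000+(1−p*)·61.4700)/1.02=64.8390; Δ=(79.2000−61.4700)/(111.1323−78.6475)=0.5458; B=V−Δ·S=18.1811
Node (2,1) S=120.7960: V=(p*·154.5900+(1−p*)·79.2000)/1.02=97.0975; Δ=(154.5900−79.2000)/(157.0348−111.1323)=1.6424; B=V−Δ·S=-101.2972
Node (2,2) S=170.6900: V=(p*·9.7300+(1−p*)·154.5900)/1.02=114.1852; Δ=(9.7300−154.5900)/(221.8970−157.0348)=-2.2334; B=V−Δ·S=495.3958
Node (1,0) S=92.9200: V=(p*·97.0975+(1−p*)·64.8390)/1.02=71.8903; Δ=(97.0975−64.8390)/(120.7960−85.4864)=0.9136; B=V−Δ·S=-13.0005
Node (1,1) S=131.3000: V=(p*·114.1852+(1−p*)·97.0975)/1.02=99.6022; Δ=(114.1852−97.0975)/(170.6900−120.7960)=0.3425; B=V−Δ·S=54.6346
Node (0,0) S=101.0000: V=(p*·99.6022+(1−p*)·71.8903)/1.02=77.6303; Δ=(99.6022−71.8903)/(131.3000−92.9200)=0.7220; B=V−Δ·S=4.7041
Each (Δ,B) replicates both successor values, so the strategy is self-financing and V0 is arbitrage-free.

(0,0): Delta=0.7220 Bond=4.7041
(1,0): Delta=0.9136 Bond=-13.0005
(1,1): Delta=0.3425 Bond=54.6346
(2,0): Delta=0.5458 Bond=18.1811
(2,1): Delta=1.6424 Bond=-101.2972
(2,2): Delta=-2.2334 Bond=495.3958
V0=77.6303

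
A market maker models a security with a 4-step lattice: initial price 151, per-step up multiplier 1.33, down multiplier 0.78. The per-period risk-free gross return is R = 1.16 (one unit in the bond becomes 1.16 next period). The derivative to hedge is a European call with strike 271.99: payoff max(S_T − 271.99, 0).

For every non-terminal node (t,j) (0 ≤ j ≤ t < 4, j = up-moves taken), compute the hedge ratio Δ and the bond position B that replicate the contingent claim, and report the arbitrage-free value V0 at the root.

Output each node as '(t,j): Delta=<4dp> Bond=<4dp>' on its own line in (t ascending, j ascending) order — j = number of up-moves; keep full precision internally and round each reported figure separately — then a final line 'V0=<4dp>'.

(0,0): Delta=0.5145 Bond=-51.3126
(1,0): Delta=0.0279 Bond=-2.2135
(1,1): Delta=0.6422 Bond=-85.1608
(2,0): Delta=0.0000 Bond=0.0000
(2,1): Delta=0.0353 Bond=-3.7163
(2,2): Delta=0.8014 Bond=-141.3180
(3,0): Delta=0.0000 Bond=0.0000
(3,1): Delta=0.0000 Bond=0.0000
(3,2): Delta=0.0445 Bond=-6.2395
(3,3): Delta=1.0000 Bond=-234.4741
V0=26.3809

The replicating-portfolio and risk-neutral prices coincide; use p* = (1.16−0.78)/(1.33−0.78) = 0.6909 for the latter.
Terminal values V(4,·): V(4,0)=0.0000, V(4,1)=0.0000, V(4,2)=0.0000, V(4,3)=5.1036, V(4,4)=200.4901
Node (3,0) S=71.6574: V=(p*·0.0000+(1−p*)·0.0000)/1.16=0.0000; Δ=(0.0000−0.0000)/(95.3043−55.8927)=0.0000; B=V−Δ·S=0.0000
Node (3,1) S=122.1850: V=(p*·0.0000+(1−p*)·0.0000)/1.16=0.0000; Δ=(0.0000−0.0000)/(162.5060−95.3043)=0.0000; B=V−Δ·S=0.0000
Node (3,2) S=208.3410: V=(p*·5.1036+(1−p*)·0.0000)/1.16=3.0398; Δ=(5.1036−0.0000)/(277.0936−162.5060)=0.0445; B=V−Δ·S=-6.2395
Node (3,3) S=355.2482: V=(p*·200.4901+(1−p*)·5.1036)/1.16=120.7740; Δ=(200.4901−5.1036)/(472.4801−277.0936)=1.0000; B=V−Δ·S=-234.4741
Node (2,0) S=91.8684: V=(p*·0.0000+(1−p*)·0.0000)/1.16=0.0000; Δ=(0.0000−0.0000)/(122.1850−71.6574)=0.0000; B=V−Δ·S=0.0000
Node (2,1) S=156.6474: V=(p*·3.0398+(1−p*)·0.0000)/1.16=1.8105; Δ=(3.0398−0.0000)/(208.3410−122.1850)=0.0353; B=V−Δ·S=-3.7163
Node (2,2) S=267.1039: V=(p*·120.7740+(1−p*)·3.0398)/1.16=72.7444; Δ=(120.7740−3.0398)/(355.2482−208.3410)=0.8014; B=V−Δ·S=-141.3180
Node (1,0) S=117.7800: V=(p*·1.8105+(1−p*)·0.0000)/1.16=1.0784; Δ=(1.8105−0.0000)/(156.6474−91.8684)=0.0279; B=V−Δ·S=-2.2135
Node (1,1) S=200.8300: V=(p*·72.7444+(1−p*)·1.8105)/1.16=43.8098; Δ=(72.7444−1.8105)/(267.1039−156.6474)=0.6422; B=V−Δ·S=-85.1608
Node (0,0) S=151.0000: V=(p*·43.8098+(1−p*)·1.0784)/1.16=26.3809; Δ=(43.8098−1.0784)/(200.8300−117.7800)=0.5145; B=V−Δ·S=-51.3126
The time-0 hedge costs 26.3809, which is the no-arbitrage price.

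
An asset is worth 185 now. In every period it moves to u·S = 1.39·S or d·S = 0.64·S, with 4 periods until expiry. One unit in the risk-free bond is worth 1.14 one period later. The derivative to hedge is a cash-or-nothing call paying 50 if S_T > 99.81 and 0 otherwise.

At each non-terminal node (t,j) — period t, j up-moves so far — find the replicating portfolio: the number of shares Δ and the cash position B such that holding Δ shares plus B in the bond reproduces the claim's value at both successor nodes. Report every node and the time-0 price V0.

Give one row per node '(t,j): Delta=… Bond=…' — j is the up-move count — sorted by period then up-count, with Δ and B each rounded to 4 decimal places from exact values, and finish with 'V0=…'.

(0,0): Delta=0.0541 Bond=16.3151
(1,0): Delta=0.1926 Bond=2.1999
(1,1): Delta=0.0222 Bond=26.7989
(2,0): Delta=0.5145 Bond=-21.8871
(2,1): Delta=0.1184 Bond=14.7054
(2,2): Delta=0.0000 Bond=38.4734
(3,0): Delta=0.0000 Bond=0.0000
(3,1): Delta=0.6329 Bond=-37.4269
(3,2): Delta=0.0000 Bond=43.8596
(3,3): Delta=0.0000 Bond=43.8596
V0=26.3147

No-arbitrage ⇒ martingale measure with p* = (R−d)/(u−d) = 0.6667.
Terminal payoffs: V(4,0)=0.0000, V(4,1)=0.0000, V(4,2)=50.0000, V(4,3)=50.0000, V(4,4)=50.0000
Node (3,0) S=48.4966: V=(p*·0.0000+(1−p*)·0.0000)/1.14=0.0000; Δ=(0.0000−0.0000)/(67.4103−31.0378)=0.0000; B=V−Δ·S=0.0000
Node (3,1) S=105.3286: V=(p*·50.0000+(1−p*)·0.0000)/1.14=29.2398; Δ=(50.0000−0.0000)/(146.4068−67.4103)=0.6329; B=V−Δ·S=-37.4269
Node (3,2) S=228.7606: V=(p*·50.0000+(1−p*)·50.0000)/1.14=43.8596; Δ=(50.0000−50.0000)/(317.9773−146.4068)=0.0000; B=V−Δ·S=43.8596
Node (3,3) S=496.8395: V=(p*·50.0000+(1−p*)·50.0000)/1.14=43.8596; Δ=(50.0000−50.0000)/(690.6069−317.9773)=0.0000; B=V−Δ·S=43.8596
Node (2,0) S=75.7760: V=(p*·29.2398+(1−p*)·0.0000)/1.14=17.0993; Δ=(29.2398−0.0000)/(105.3286−48.4966)=0.5145; B=V−Δ·S=-21.8871
Node (2,1) S=164.5760: V=(p*·43.8596+(1−p*)·29.2398)/1.14=34.1986; Δ=(43.8596−29.2398)/(228.7606−105.3286)=0.1184; B=V−Δ·S=14.7054
Node (2,2) S=357.4385: V=(p*·43.8596+(1−p*)·43.8596)/1.14=38.4734; Δ=(43.8596−43.8596)/(496.8395−228.7606)=0.0000; B=V−Δ·S=38.4734
Node (1,0) S=118.4000: V=(p*·34.1986+(1−p*)·17.0993)/1.14=24.9989; Δ=(34.1986−17.0993)/(164.5760−75.7760)=0.1926; B=V−Δ·S=2.1999
Node (1,1) S=257.1500: V=(p*·38.4734+(1−p*)·34.1986)/1.14=32.4986; Δ=(38.4734−34.1986)/(357.4385−164.5760)=0.0222; B=V−Δ·S=26.7989
Node (0,0) S=185.0000: V=(p*·32.4986+(1−p*)·24.9989)/1.14=26.3147; Δ=(32.4986−24.9989)/(257.1500−118.4000)=0.0541; B=V−Δ·S=16.3151
The time-0 hedge costs 26.3147, which is the no-arbitrage price.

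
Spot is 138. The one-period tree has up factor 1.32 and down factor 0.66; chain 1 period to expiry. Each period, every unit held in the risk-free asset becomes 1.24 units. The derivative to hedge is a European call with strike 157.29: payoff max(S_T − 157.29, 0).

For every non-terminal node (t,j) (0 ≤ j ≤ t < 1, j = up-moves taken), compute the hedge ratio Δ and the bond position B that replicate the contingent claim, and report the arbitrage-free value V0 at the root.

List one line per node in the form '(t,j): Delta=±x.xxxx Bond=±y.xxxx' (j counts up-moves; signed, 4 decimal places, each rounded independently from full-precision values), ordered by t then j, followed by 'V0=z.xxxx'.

Risk-neutral probability p* = (R−d)/(u−d) = (1.24−0.66)/(1.32−0.66) = 0.8788.
Payoff layer (t=1): V(1,0)=0.0000, V(1,1)=24.8700
  t=0,j=0: stock 138.0000 → up 182.1600 (V=24.8700), down 91.0800 (V=0.0000). Price 17.6254; hedge Δ=0.2731, bond B=-20.0565.
The time-0 hedge costs 17.6254, which is the no-arbitrage price.

(0,0): Delta=0.2731 Bond=-20.0565
V0=17.6254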